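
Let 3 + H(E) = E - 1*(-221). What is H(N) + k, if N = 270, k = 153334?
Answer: 153822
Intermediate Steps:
H(E) = 218 + E (H(E) = -3 + (E - 1*(-221)) = -3 + (E + 221) = -3 + (221 + E) = 218 + E)
H(N) + k = (218 + 270) + 153334 = 488 + 153334 = 153822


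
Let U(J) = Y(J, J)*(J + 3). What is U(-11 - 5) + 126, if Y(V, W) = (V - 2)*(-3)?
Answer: -576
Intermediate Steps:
Y(V, W) = 6 - 3*V (Y(V, W) = (-2 + V)*(-3) = 6 - 3*V)
U(J) = (3 + J)*(6 - 3*J) (U(J) = (6 - 3*J)*(J + 3) = (6 - 3*J)*(3 + J) = (3 + J)*(6 - 3*J))
U(-11 - 5) + 126 = (18 - 3*(-11 - 5) - 3*(-11 - 5)**2) + 126 = (18 - 3*(-16) - 3*(-16)**2) + 126 = (18 + 48 - 3*256) + 126 = (18 + 48 - 768) + 126 = -702 + 126 = -576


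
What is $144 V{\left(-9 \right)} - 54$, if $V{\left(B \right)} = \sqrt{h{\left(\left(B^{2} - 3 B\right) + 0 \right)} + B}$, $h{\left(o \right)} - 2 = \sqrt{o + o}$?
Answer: $-54 + 144 \sqrt{-7 + 6 \sqrt{6}} \approx 345.5$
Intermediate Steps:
$h{\left(o \right)} = 2 + \sqrt{2} \sqrt{o}$ ($h{\left(o \right)} = 2 + \sqrt{o + o} = 2 + \sqrt{2 o} = 2 + \sqrt{2} \sqrt{o}$)
$V{\left(B \right)} = \sqrt{2 + B + \sqrt{2} \sqrt{B^{2} - 3 B}}$ ($V{\left(B \right)} = \sqrt{\left(2 + \sqrt{2} \sqrt{\left(B^{2} - 3 B\right) + 0}\right) + B} = \sqrt{\left(2 + \sqrt{2} \sqrt{B^{2} - 3 B}\right) + B} = \sqrt{2 + B + \sqrt{2} \sqrt{B^{2} - 3 B}}$)
$144 V{\left(-9 \right)} - 54 = 144 \sqrt{2 - 9 + \sqrt{2} \sqrt{- 9 \left(-3 - 9\right)}} - 54 = 144 \sqrt{2 - 9 + \sqrt{2} \sqrt{\left(-9\right) \left(-12\right)}} + \left(-57 + 3\right) = 144 \sqrt{2 - 9 + \sqrt{2} \sqrt{108}} - 54 = 144 \sqrt{2 - 9 + \sqrt{2} \cdot 6 \sqrt{3}} - 54 = 144 \sqrt{2 - 9 + 6 \sqrt{6}} - 54 = 144 \sqrt{-7 + 6 \sqrt{6}} - 54 = -54 + 144 \sqrt{-7 + 6 \sqrt{6}}$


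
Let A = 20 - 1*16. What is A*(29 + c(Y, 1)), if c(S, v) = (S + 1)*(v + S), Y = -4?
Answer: 152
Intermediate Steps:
A = 4 (A = 20 - 16 = 4)
c(S, v) = (1 + S)*(S + v)
A*(29 + c(Y, 1)) = 4*(29 + (-4 + 1 + (-4)² - 4*1)) = 4*(29 + (-4 + 1 + 16 - 4)) = 4*(29 + 9) = 4*38 = 152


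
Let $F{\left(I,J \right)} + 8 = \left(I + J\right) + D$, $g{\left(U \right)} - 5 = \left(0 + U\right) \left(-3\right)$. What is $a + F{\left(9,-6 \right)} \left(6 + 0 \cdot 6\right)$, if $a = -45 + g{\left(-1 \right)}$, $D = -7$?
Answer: $-109$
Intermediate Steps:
$g{\left(U \right)} = 5 - 3 U$ ($g{\left(U \right)} = 5 + \left(0 + U\right) \left(-3\right) = 5 + U \left(-3\right) = 5 - 3 U$)
$a = -37$ ($a = -45 + \left(5 - -3\right) = -45 + \left(5 + 3\right) = -45 + 8 = -37$)
$F{\left(I,J \right)} = -15 + I + J$ ($F{\left(I,J \right)} = -8 - \left(7 - I - J\right) = -8 + \left(-7 + I + J\right) = -15 + I + J$)
$a + F{\left(9,-6 \right)} \left(6 + 0 \cdot 6\right) = -37 + \left(-15 + 9 - 6\right) \left(6 + 0 \cdot 6\right) = -37 - 12 \left(6 + 0\right) = -37 - 72 = -109$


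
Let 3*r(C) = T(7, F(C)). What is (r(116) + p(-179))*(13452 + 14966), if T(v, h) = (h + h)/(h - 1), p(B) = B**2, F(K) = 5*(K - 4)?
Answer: 117462255122/129 ≈ 9.1056e+8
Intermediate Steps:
F(K) = -20 + 5*K (F(K) = 5*(-4 + K) = -20 + 5*K)
T(v, h) = 2*h/(-1 + h) (T(v, h) = (2*h)/(-1 + h) = 2*h/(-1 + h))
r(C) = 2*(-20 + 5*C)/(3*(-21 + 5*C)) (r(C) = (2*(-20 + 5*C)/(-1 + (-20 + 5*C)))/3 = (2*(-20 + 5*C)/(-21 + 5*C))/3 = 2*(-20 + 5*C)/(3*(-21 + 5*C)))
(r(116) + p(-179))*(13452 + 14966) = (10*(-4 + 116)/(3*(-21 + 5*116)) + (-179)**2)*(13452 + 14966) = ((10/3)*112/(-21 + 580) + 32041)*28418 = ((10/3)*112/559 + 32041)*28418 = ((10/3)*(1/559)*112 + 32041)*28418 = (1120/1677 + 32041)*28418 = (53733877/1677)*28418 = 117462255122/129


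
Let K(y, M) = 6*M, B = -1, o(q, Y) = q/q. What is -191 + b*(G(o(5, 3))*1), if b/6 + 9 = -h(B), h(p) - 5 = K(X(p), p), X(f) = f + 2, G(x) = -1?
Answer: -143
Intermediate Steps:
o(q, Y) = 1
X(f) = 2 + f
h(p) = 5 + 6*p
b = -48 (b = -54 + 6*(-(5 + 6*(-1))) = -54 + 6*(-(5 - 6)) = -54 + 6*(-1*(-1)) = -54 + 6*1 = -54 + 6 = -48)
-191 + b*(G(o(5, 3))*1) = -191 - (-48) = -191 - 48*(-1) = -191 + 48 = -143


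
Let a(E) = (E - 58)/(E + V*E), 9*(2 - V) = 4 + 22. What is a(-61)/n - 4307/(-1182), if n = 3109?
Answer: 818084165/224165118 ≈ 3.6495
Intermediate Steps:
V = -8/9 (V = 2 - (4 + 22)/9 = 2 - 1/9*26 = 2 - 26/9 = -8/9 ≈ -0.88889)
a(E) = 9*(-58 + E)/E (a(E) = (E - 58)/(E - 8*E/9) = (-58 + E)/((E/9)) = (-58 + E)*(9/E) = 9*(-58 + E)/E)
a(-61)/n - 4307/(-1182) = (9 - 522/(-61))/3109 - 4307/(-1182) = (9 - 522*(-1/61))*(1/3109) - 4307*(-1/1182) = (9 + 522/61)*(1/3109) + 4307/1182 = (1071/61)*(1/3109) + 4307/1182 = 1071/189649 + 4307/1182 = 818084165/224165118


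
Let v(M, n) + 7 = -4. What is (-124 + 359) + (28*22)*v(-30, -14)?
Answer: -6541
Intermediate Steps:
v(M, n) = -11 (v(M, n) = -7 - 4 = -11)
(-124 + 359) + (28*22)*v(-30, -14) = (-124 + 359) + (28*22)*(-11) = 235 + 616*(-11) = 235 - 6776 = -6541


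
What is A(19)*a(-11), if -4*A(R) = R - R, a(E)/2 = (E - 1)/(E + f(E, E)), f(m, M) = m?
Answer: 0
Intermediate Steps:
a(E) = (-1 + E)/E (a(E) = 2*((E - 1)/(E + E)) = 2*((-1 + E)/((2*E))) = 2*((-1 + E)*(1/(2*E))) = 2*((-1 + E)/(2*E)) = (-1 + E)/E)
A(R) = 0 (A(R) = -(R - R)/4 = -¼*0 = 0)
A(19)*a(-11) = 0*((-1 - 11)/(-11)) = 0*(-1/11*(-12)) = 0*(12/11) = 0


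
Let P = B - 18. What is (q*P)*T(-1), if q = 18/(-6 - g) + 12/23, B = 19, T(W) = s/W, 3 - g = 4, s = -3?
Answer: -1062/115 ≈ -9.2348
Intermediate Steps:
g = -1 (g = 3 - 1*4 = 3 - 4 = -1)
T(W) = -3/W
q = -354/115 (q = 18/(-6 - 1*(-1)) + 12/23 = 18/(-6 + 1) + 12*(1/23) = 18/(-5) + 12/23 = 18*(-⅕) + 12/23 = -18/5 + 12/23 = -354/115 ≈ -3.0783)
P = 1 (P = 19 - 18 = 1)
(q*P)*T(-1) = (-354/115*1)*(-3/(-1)) = -(-1062)*(-1)/115 = -354/115*3 = -1062/115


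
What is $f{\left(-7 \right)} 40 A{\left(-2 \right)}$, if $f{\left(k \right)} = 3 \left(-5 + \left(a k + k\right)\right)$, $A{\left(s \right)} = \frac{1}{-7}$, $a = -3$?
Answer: $- \frac{1080}{7} \approx -154.29$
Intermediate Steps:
$A{\left(s \right)} = - \frac{1}{7}$
$f{\left(k \right)} = -15 - 6 k$ ($f{\left(k \right)} = 3 \left(-5 + \left(- 3 k + k\right)\right) = 3 \left(-5 - 2 k\right) = -15 - 6 k$)
$f{\left(-7 \right)} 40 A{\left(-2 \right)} = \left(-15 - -42\right) 40 \left(- \frac{1}{7}\right) = \left(-15 + 42\right) 40 \left(- \frac{1}{7}\right) = 27 \cdot 40 \left(- \frac{1}{7}\right) = 1080 \left(- \frac{1}{7}\right) = - \frac{1080}{7}$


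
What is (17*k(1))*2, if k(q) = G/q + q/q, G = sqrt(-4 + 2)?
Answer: 34 + 34*I*sqrt(2) ≈ 34.0 + 48.083*I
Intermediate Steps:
G = I*sqrt(2) (G = sqrt(-2) = I*sqrt(2) ≈ 1.4142*I)
k(q) = 1 + I*sqrt(2)/q (k(q) = (I*sqrt(2))/q + q/q = I*sqrt(2)/q + 1 = 1 + I*sqrt(2)/q)
(17*k(1))*2 = (17*((1 + I*sqrt(2))/1))*2 = (17*(1*(1 + I*sqrt(2))))*2 = (17*(1 + I*sqrt(2)))*2 = (17 + 17*I*sqrt(2))*2 = 34 + 34*I*sqrt(2)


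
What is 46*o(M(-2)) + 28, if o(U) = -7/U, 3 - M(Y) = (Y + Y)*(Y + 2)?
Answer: -238/3 ≈ -79.333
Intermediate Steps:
M(Y) = 3 - 2*Y*(2 + Y) (M(Y) = 3 - (Y + Y)*(Y + 2) = 3 - 2*Y*(2 + Y))
46*o(M(-2)) + 28 = 46*(-7/(3 - 4*(-2) - 2*(-2)²)) + 28 = 46*(-7/(3 + 8 - 2*4)) + 28 = 46*(-7/(3 + 8 - 8)) + 28 = 46*(-7/3) + 28 = -322/3 + 28 = -238/3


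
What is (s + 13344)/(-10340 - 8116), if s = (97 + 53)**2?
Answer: -2987/1538 ≈ -1.9421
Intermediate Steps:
s = 22500 (s = 150**2 = 22500)
(s + 13344)/(-10340 - 8116) = (22500 + 13344)/(-10340 - 8116) = 35844/(-18456) = 35844*(-1/18456) = -2987/1538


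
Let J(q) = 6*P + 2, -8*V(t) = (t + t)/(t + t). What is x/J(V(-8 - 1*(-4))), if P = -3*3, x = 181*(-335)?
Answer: 60635/52 ≈ 1166.1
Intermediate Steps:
x = -60635
P = -9
V(t) = -⅛ (V(t) = -(t + t)/(8*(t + t)) = -2*t/(8*(2*t)) = -2*t*1/(2*t)/8 = -⅛*1 = -⅛)
J(q) = -52 (J(q) = 6*(-9) + 2 = -54 + 2 = -52)
x/J(V(-8 - 1*(-4))) = -60635/(-52) = -60635*(-1/52) = 60635/52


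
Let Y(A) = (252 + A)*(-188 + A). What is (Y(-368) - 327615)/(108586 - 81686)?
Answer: -263119/26900 ≈ -9.7814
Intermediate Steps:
Y(A) = (-188 + A)*(252 + A)
(Y(-368) - 327615)/(108586 - 81686) = ((-47376 + (-368)**2 + 64*(-368)) - 327615)/(108586 - 81686) = ((-47376 + 135424 - 23552) - 327615)/26900 = (64496 - 327615)*(1/26900) = -263119*1/26900 = -263119/26900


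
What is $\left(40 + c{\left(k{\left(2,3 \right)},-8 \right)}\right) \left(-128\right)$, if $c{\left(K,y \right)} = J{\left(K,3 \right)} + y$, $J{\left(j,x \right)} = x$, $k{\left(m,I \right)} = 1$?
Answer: $-4480$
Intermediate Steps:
$c{\left(K,y \right)} = 3 + y$
$\left(40 + c{\left(k{\left(2,3 \right)},-8 \right)}\right) \left(-128\right) = \left(40 + \left(3 - 8\right)\right) \left(-128\right) = \left(40 - 5\right) \left(-128\right) = 35 \left(-128\right) = -4480$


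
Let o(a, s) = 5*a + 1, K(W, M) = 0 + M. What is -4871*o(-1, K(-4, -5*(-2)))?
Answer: 19484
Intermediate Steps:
K(W, M) = M
o(a, s) = 1 + 5*a
-4871*o(-1, K(-4, -5*(-2))) = -4871*(1 + 5*(-1)) = -4871*(1 - 5) = -4871*(-4) = 19484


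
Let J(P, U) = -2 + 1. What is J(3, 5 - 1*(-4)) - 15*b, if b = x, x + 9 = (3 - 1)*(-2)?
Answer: 194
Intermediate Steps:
x = -13 (x = -9 + (3 - 1)*(-2) = -9 + 2*(-2) = -9 - 4 = -13)
J(P, U) = -1
b = -13
J(3, 5 - 1*(-4)) - 15*b = -1 - 15*(-13) = -1 + 195 = 194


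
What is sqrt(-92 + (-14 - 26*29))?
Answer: 2*I*sqrt(215) ≈ 29.326*I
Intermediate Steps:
sqrt(-92 + (-14 - 26*29)) = sqrt(-92 + (-14 - 754)) = sqrt(-92 - 768) = sqrt(-860) = 2*I*sqrt(215)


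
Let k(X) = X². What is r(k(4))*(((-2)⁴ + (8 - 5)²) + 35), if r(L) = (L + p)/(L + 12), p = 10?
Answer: 390/7 ≈ 55.714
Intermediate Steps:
r(L) = (10 + L)/(12 + L) (r(L) = (L + 10)/(L + 12) = (10 + L)/(12 + L))
r(k(4))*(((-2)⁴ + (8 - 5)²) + 35) = ((10 + 4²)/(12 + 4²))*(((-2)⁴ + (8 - 5)²) + 35) = ((10 + 16)/(12 + 16))*((16 + 3²) + 35) = (26/28)*((16 + 9) + 35) = ((1/28)*26)*(25 + 35) = (13/14)*60 = 390/7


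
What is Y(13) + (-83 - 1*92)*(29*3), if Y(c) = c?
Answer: -15212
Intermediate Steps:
Y(13) + (-83 - 1*92)*(29*3) = 13 + (-83 - 1*92)*(29*3) = 13 + (-83 - 92)*87 = 13 - 175*87 = 13 - 15225 = -15212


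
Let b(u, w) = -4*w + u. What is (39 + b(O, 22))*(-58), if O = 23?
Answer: 1508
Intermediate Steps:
b(u, w) = u - 4*w
(39 + b(O, 22))*(-58) = (39 + (23 - 4*22))*(-58) = (39 + (23 - 88))*(-58) = (39 - 65)*(-58) = -26*(-58) = 1508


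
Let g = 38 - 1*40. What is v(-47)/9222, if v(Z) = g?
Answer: -1/4611 ≈ -0.00021687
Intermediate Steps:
g = -2 (g = 38 - 40 = -2)
v(Z) = -2
v(-47)/9222 = -2/9222 = -2*1/9222 = -1/4611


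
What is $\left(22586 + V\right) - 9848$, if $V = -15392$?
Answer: $-2654$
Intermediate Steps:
$\left(22586 + V\right) - 9848 = \left(22586 - 15392\right) - 9848 = 7194 - 9848 = -2654$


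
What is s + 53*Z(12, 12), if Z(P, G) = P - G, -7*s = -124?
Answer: 124/7 ≈ 17.714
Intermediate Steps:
s = 124/7 (s = -⅐*(-124) = 124/7 ≈ 17.714)
s + 53*Z(12, 12) = 124/7 + 53*(12 - 1*12) = 124/7 + 53*(12 - 12) = 124/7 + 53*0 = 124/7 + 0 = 124/7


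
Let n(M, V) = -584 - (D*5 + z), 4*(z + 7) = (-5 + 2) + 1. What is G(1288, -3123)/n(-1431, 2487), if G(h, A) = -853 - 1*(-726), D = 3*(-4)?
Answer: 254/1033 ≈ 0.24589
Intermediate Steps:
D = -12
G(h, A) = -127 (G(h, A) = -853 + 726 = -127)
z = -15/2 (z = -7 + ((-5 + 2) + 1)/4 = -7 + (-3 + 1)/4 = -7 + (1/4)*(-2) = -7 - 1/2 = -15/2 ≈ -7.5000)
n(M, V) = -1033/2 (n(M, V) = -584 - (-12*5 - 15/2) = -584 - (-60 - 15/2) = -584 - 1*(-135/2) = -584 + 135/2 = -1033/2)
G(1288, -3123)/n(-1431, 2487) = -127/(-1033/2) = -127*(-2/1033) = 254/1033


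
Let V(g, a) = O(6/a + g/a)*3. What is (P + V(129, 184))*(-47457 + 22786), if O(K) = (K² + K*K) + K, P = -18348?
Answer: 7660419735039/16928 ≈ 4.5253e+8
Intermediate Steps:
O(K) = K + 2*K² (O(K) = (K² + K²) + K = 2*K² + K = K + 2*K²)
V(g, a) = 3*(6/a + g/a)*(1 + 12/a + 2*g/a) (V(g, a) = ((6/a + g/a)*(1 + 2*(6/a + g/a)))*3 = ((6/a + g/a)*(1 + (12/a + 2*g/a)))*3 = ((6/a + g/a)*(1 + 12/a + 2*g/a))*3 = 3*(6/a + g/a)*(1 + 12/a + 2*g/a))
(P + V(129, 184))*(-47457 + 22786) = (-18348 + 3*(6 + 129)*(12 + 184 + 2*129)/184²)*(-47457 + 22786) = (-18348 + 3*(1/33856)*135*(12 + 184 + 258))*(-24671) = (-18348 + 3*(1/33856)*135*454)*(-24671) = (-18348 + 91935/16928)*(-24671) = -310503009/16928*(-24671) = 7660419735039/16928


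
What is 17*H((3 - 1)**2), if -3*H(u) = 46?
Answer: -782/3 ≈ -260.67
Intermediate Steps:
H(u) = -46/3 (H(u) = -1/3*46 = -46/3)
17*H((3 - 1)**2) = 17*(-46/3) = -782/3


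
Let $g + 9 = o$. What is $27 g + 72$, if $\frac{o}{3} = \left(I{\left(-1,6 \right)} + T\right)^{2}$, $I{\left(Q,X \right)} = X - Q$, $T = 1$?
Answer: $5013$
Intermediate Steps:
$o = 192$ ($o = 3 \left(\left(6 - -1\right) + 1\right)^{2} = 3 \left(\left(6 + 1\right) + 1\right)^{2} = 3 \left(7 + 1\right)^{2} = 3 \cdot 8^{2} = 3 \cdot 64 = 192$)
$g = 183$ ($g = -9 + 192 = 183$)
$27 g + 72 = 27 \cdot 183 + 72 = 4941 + 72 = 5013$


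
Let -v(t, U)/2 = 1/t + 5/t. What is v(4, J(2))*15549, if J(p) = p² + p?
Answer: -46647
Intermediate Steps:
J(p) = p + p²
v(t, U) = -12/t (v(t, U) = -2*(1/t + 5/t) = -12/t)
v(4, J(2))*15549 = -12/4*15549 = -12*¼*15549 = -3*15549 = -46647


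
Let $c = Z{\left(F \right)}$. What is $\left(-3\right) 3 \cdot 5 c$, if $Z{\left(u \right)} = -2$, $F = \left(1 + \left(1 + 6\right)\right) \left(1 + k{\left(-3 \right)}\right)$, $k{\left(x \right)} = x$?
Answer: $90$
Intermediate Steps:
$F = -16$ ($F = \left(1 + \left(1 + 6\right)\right) \left(1 - 3\right) = \left(1 + 7\right) \left(-2\right) = 8 \left(-2\right) = -16$)
$c = -2$
$\left(-3\right) 3 \cdot 5 c = \left(-3\right) 3 \cdot 5 \left(-2\right) = \left(-9\right) 5 \left(-2\right) = \left(-45\right) \left(-2\right) = 90$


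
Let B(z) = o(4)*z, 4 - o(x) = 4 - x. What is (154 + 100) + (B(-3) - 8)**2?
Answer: 654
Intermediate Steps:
o(x) = x (o(x) = 4 - (4 - x) = 4 + (-4 + x) = x)
B(z) = 4*z
(154 + 100) + (B(-3) - 8)**2 = (154 + 100) + (4*(-3) - 8)**2 = 254 + (-12 - 8)**2 = 254 + (-20)**2 = 254 + 400 = 654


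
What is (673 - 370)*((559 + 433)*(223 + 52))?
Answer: 82658400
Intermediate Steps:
(673 - 370)*((559 + 433)*(223 + 52)) = 303*(992*275) = 303*272800 = 82658400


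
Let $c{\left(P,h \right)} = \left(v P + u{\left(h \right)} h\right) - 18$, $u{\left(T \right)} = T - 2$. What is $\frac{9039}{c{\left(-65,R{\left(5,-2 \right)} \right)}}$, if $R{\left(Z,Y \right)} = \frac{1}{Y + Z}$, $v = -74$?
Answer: $\frac{81351}{43123} \approx 1.8865$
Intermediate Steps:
$u{\left(T \right)} = -2 + T$ ($u{\left(T \right)} = T - 2 = -2 + T$)
$c{\left(P,h \right)} = -18 - 74 P + h \left(-2 + h\right)$ ($c{\left(P,h \right)} = \left(- 74 P + \left(-2 + h\right) h\right) - 18 = \left(- 74 P + h \left(-2 + h\right)\right) - 18 = -18 - 74 P + h \left(-2 + h\right)$)
$\frac{9039}{c{\left(-65,R{\left(5,-2 \right)} \right)}} = \frac{9039}{-18 - -4810 + \frac{-2 + \frac{1}{-2 + 5}}{-2 + 5}} = \frac{9039}{-18 + 4810 + \frac{-2 + \frac{1}{3}}{3}} = \frac{9039}{-18 + 4810 + \frac{1}{3} \left(- \frac{5}{3}\right)} = \frac{9039}{-18 + 4810 - \frac{5}{9}} = \frac{9039}{\frac{43123}{9}} = 9039 \cdot \frac{9}{43123} = \frac{81351}{43123}$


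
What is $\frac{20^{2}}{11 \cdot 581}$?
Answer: $\frac{400}{6391} \approx 0.062588$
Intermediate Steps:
$\frac{20^{2}}{11 \cdot 581} = \frac{400}{6391}$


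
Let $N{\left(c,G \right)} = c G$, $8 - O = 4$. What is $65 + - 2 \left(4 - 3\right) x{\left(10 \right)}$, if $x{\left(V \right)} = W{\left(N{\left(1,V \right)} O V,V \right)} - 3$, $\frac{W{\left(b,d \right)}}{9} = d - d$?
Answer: $71$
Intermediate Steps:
$O = 4$ ($O = 8 - 4 = 4$)
$N{\left(c,G \right)} = G c$
$W{\left(b,d \right)} = 0$ ($W{\left(b,d \right)} = 9 \left(d - d\right) = 9 \cdot 0 = 0$)
$x{\left(V \right)} = -3$ ($x{\left(V \right)} = 0 - 3 = -3$)
$65 + - 2 \left(4 - 3\right) x{\left(10 \right)} = 65 + - 2 \left(4 - 3\right) \left(-3\right) = 65 + \left(-2\right) 1 \left(-3\right) = 65 - -6 = 65 + 6 = 71$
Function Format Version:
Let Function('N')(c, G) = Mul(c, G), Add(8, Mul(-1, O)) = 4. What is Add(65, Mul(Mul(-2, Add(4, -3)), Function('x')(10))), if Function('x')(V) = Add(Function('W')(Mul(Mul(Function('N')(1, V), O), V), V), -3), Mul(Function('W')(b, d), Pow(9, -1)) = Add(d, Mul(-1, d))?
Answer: 71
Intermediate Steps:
O = 4 (O = Add(8, Mul(-1, 4)) = Add(8, -4) = 4)
Function('N')(c, G) = Mul(G, c)
Function('W')(b, d) = 0 (Function('W')(b, d) = Mul(9, Add(d, Mul(-1, d))) = Mul(9, 0) = 0)
Function('x')(V) = -3 (Function('x')(V) = Add(0, -3) = -3)
Add(65, Mul(Mul(-2, Add(4, -3)), Function('x')(10))) = Add(65, Mul(Mul(-2, Add(4, -3)), -3)) = Add(65, Mul(Mul(-2, 1), -3)) = Add(65, Mul(-2, -3)) = Add(65, 6) = 71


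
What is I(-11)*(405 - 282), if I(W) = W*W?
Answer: 14883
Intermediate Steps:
I(W) = W**2
I(-11)*(405 - 282) = (-11)**2*(405 - 282) = 121*123 = 14883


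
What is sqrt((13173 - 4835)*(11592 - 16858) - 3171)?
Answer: I*sqrt(43911079) ≈ 6626.5*I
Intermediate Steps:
sqrt((13173 - 4835)*(11592 - 16858) - 3171) = sqrt(8338*(-5266) - 3171) = sqrt(-43907908 - 3171) = sqrt(-43911079) = I*sqrt(43911079)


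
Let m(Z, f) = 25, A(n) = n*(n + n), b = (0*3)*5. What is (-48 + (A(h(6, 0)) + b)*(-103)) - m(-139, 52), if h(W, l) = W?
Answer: -7489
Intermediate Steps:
b = 0 (b = 0*5 = 0)
A(n) = 2*n² (A(n) = n*(2*n) = 2*n²)
(-48 + (A(h(6, 0)) + b)*(-103)) - m(-139, 52) = (-48 + (2*6² + 0)*(-103)) - 1*25 = (-48 + (2*36 + 0)*(-103)) - 25 = (-48 + (72 + 0)*(-103)) - 25 = (-48 + 72*(-103)) - 25 = (-48 - 7416) - 25 = -7464 - 25 = -7489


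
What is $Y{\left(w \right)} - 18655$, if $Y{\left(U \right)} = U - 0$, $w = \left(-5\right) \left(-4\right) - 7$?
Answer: $-18642$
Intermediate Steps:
$w = 13$ ($w = 20 - 7 = 13$)
$Y{\left(U \right)} = U$ ($Y{\left(U \right)} = U + 0 = U$)
$Y{\left(w \right)} - 18655 = 13 - 18655 = -18642$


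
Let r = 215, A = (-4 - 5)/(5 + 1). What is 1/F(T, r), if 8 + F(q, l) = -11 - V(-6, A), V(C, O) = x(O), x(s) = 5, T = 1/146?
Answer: -1/24 ≈ -0.041667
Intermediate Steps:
T = 1/146 ≈ 0.0068493
A = -3/2 (A = -9/6 = -9*1/6 = -3/2 ≈ -1.5000)
V(C, O) = 5
F(q, l) = -24 (F(q, l) = -8 + (-11 - 1*5) = -8 + (-11 - 5) = -8 - 16 = -24)
1/F(T, r) = 1/(-24) = -1/24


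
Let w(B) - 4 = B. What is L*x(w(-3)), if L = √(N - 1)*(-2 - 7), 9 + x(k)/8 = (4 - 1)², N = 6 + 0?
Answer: 0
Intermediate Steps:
N = 6
w(B) = 4 + B
x(k) = 0 (x(k) = -72 + 8*(4 - 1)² = -72 + 8*3² = -72 + 8*9 = -72 + 72 = 0)
L = -9*√5 (L = √(6 - 1)*(-2 - 7) = √5*(-9) = -9*√5 ≈ -20.125)
L*x(w(-3)) = -9*√5*0 = 0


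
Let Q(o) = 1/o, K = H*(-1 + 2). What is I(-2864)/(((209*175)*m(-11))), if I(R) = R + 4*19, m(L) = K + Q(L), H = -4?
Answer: 2788/149625 ≈ 0.018633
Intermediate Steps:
K = -4 (K = -4*(-1 + 2) = -4*1 = -4)
m(L) = -4 + 1/L
I(R) = 76 + R (I(R) = R + 76 = 76 + R)
I(-2864)/(((209*175)*m(-11))) = (76 - 2864)/(((209*175)*(-4 + 1/(-11)))) = -2788*1/(36575*(-4 - 1/11)) = -2788/(36575*(-45/11)) = -2788/(-149625) = -2788*(-1/149625) = 2788/149625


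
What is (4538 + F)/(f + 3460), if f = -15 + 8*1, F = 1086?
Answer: 5624/3453 ≈ 1.6287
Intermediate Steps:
f = -7 (f = -15 + 8 = -7)
(4538 + F)/(f + 3460) = (4538 + 1086)/(-7 + 3460) = 5624/3453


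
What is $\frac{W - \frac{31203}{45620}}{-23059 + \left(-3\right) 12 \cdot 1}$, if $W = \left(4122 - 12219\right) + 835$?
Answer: $\frac{331323643}{1053593900} \approx 0.31447$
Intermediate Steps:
$W = -7262$ ($W = -8097 + 835 = -7262$)
$\frac{W - \frac{31203}{45620}}{-23059 + \left(-3\right) 12 \cdot 1} = \frac{-7262 - \frac{31203}{45620}}{-23059 + \left(-3\right) 12 \cdot 1} = \frac{-7262 - \frac{31203}{45620}}{-23059 - 36} = - \frac{331323643}{45620 \left(-23095\right)} = \left(- \frac{331323643}{45620}\right) \left(- \frac{1}{23095}\right) = \frac{331323643}{1053593900}$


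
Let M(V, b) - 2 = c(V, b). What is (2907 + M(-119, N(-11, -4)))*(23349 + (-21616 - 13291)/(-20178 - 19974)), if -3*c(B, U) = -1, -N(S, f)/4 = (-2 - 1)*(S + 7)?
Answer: 1022860454905/15057 ≈ 6.7933e+7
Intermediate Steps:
N(S, f) = 84 + 12*S (N(S, f) = -4*(-2 - 1)*(S + 7) = -(-12)*(7 + S) = -4*(-21 - 3*S) = 84 + 12*S)
c(B, U) = ⅓ (c(B, U) = -⅓*(-1) = ⅓)
M(V, b) = 7/3 (M(V, b) = 2 + ⅓ = 7/3)
(2907 + M(-119, N(-11, -4)))*(23349 + (-21616 - 13291)/(-20178 - 19974)) = (2907 + 7/3)*(23349 + (-21616 - 13291)/(-20178 - 19974)) = 8728*(23349 - 34907/(-40152))/3 = 8728*(23349 - 34907*(-1/40152))/3 = 8728*(23349 + 34907/40152)/3 = (8728/3)*(937543955/40152) = 1022860454905/15057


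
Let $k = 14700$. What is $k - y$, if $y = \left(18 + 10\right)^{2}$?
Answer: $13916$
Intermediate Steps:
$y = 784$ ($y = 28^{2} = 784$)
$k - y = 14700 - 784 = 13916$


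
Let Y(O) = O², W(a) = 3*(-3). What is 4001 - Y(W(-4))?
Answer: 3920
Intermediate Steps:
W(a) = -9
4001 - Y(W(-4)) = 4001 - 1*(-9)² = 4001 - 1*81 = 4001 - 81 = 3920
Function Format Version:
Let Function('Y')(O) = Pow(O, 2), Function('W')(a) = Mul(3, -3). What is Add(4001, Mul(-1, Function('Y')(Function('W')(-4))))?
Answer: 3920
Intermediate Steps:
Function('W')(a) = -9
Add(4001, Mul(-1, Function('Y')(Function('W')(-4)))) = Add(4001, Mul(-1, Pow(-9, 2))) = Add(4001, Mul(-1, 81)) = Add(4001, -81) = 3920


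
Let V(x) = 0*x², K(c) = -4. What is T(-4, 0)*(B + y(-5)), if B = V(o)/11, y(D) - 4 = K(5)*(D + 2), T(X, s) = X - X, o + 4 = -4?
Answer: 0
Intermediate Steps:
o = -8 (o = -4 - 4 = -8)
T(X, s) = 0
V(x) = 0
y(D) = -4 - 4*D (y(D) = 4 - 4*(D + 2) = 4 - 4*(2 + D) = 4 + (-8 - 4*D) = -4 - 4*D)
B = 0 (B = 0/11 = 0*(1/11) = 0)
T(-4, 0)*(B + y(-5)) = 0*(0 + (-4 - 4*(-5))) = 0*(0 + (-4 + 20)) = 0*(0 + 16) = 0*16 = 0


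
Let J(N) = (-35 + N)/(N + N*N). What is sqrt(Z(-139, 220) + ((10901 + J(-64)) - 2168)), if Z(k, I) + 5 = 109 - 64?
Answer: sqrt(27512051)/56 ≈ 93.664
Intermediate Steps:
Z(k, I) = 40 (Z(k, I) = -5 + (109 - 64) = -5 + 45 = 40)
J(N) = (-35 + N)/(N + N**2)
sqrt(Z(-139, 220) + ((10901 + J(-64)) - 2168)) = sqrt(40 + ((10901 + (-35 - 64)/((-64)*(1 - 64))) - 2168)) = sqrt(40 + ((10901 - 1/64*(-99)/(-63)) - 2168)) = sqrt(40 + ((10901 - 1/64*(-1/63)*(-99)) - 2168)) = sqrt(40 + ((10901 - 11/448) - 2168)) = sqrt(40 + (4883637/448 - 2168)) = sqrt(40 + 3912373/448) = sqrt(3930293/448) = sqrt(27512051)/56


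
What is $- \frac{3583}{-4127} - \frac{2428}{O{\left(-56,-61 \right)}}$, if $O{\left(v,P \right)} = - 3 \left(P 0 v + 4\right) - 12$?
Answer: $\frac{2526587}{24762} \approx 102.03$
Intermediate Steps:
$O{\left(v,P \right)} = -24$ ($O{\left(v,P \right)} = - 3 \left(0 v + 4\right) - 12 = - 3 \left(0 + 4\right) - 12 = \left(-3\right) 4 - 12 = -12 - 12 = -24$)
$- \frac{3583}{-4127} - \frac{2428}{O{\left(-56,-61 \right)}} = - \frac{3583}{-4127} - \frac{2428}{-24} = \left(-3583\right) \left(- \frac{1}{4127}\right) - - \frac{607}{6} = \frac{3583}{4127} + \frac{607}{6} = \frac{2526587}{24762}$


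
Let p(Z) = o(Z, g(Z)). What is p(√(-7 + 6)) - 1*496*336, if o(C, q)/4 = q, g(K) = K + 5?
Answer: -166636 + 4*I ≈ -1.6664e+5 + 4.0*I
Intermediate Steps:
g(K) = 5 + K
o(C, q) = 4*q
p(Z) = 20 + 4*Z (p(Z) = 4*(5 + Z) = 20 + 4*Z)
p(√(-7 + 6)) - 1*496*336 = (20 + 4*√(-7 + 6)) - 1*496*336 = (20 + 4*√(-1)) - 496*336 = (20 + 4*I) - 166656 = -166636 + 4*I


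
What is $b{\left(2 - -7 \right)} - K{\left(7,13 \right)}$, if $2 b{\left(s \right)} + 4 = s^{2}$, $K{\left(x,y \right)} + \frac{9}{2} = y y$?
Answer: $-126$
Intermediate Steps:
$K{\left(x,y \right)} = - \frac{9}{2} + y^{2}$ ($K{\left(x,y \right)} = - \frac{9}{2} + y y = - \frac{9}{2} + y^{2}$)
$b{\left(s \right)} = -2 + \frac{s^{2}}{2}$
$b{\left(2 - -7 \right)} - K{\left(7,13 \right)} = \left(-2 + \frac{\left(2 - -7\right)^{2}}{2}\right) - \left(- \frac{9}{2} + 13^{2}\right) = \left(-2 + \frac{\left(2 + 7\right)^{2}}{2}\right) - \left(- \frac{9}{2} + 169\right) = \left(-2 + \frac{9^{2}}{2}\right) - \frac{329}{2} = \left(-2 + \frac{1}{2} \cdot 81\right) - \frac{329}{2} = \left(-2 + \frac{81}{2}\right) - \frac{329}{2} = \frac{77}{2} - \frac{329}{2} = -126$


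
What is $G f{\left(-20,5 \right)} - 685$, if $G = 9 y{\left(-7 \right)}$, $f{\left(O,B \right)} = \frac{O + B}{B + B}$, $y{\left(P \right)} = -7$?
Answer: $- \frac{1181}{2} \approx -590.5$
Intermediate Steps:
$f{\left(O,B \right)} = \frac{B + O}{2 B}$
$G = -63$ ($G = 9 \left(-7\right) = -63$)
$G f{\left(-20,5 \right)} - 685 = - 63 \frac{5 - 20}{2 \cdot 5} - 685 = - 63 \cdot \frac{1}{2} \cdot \frac{1}{5} \left(-15\right) - 685 = \left(-63\right) \left(- \frac{3}{2}\right) - 685 = \frac{189}{2} - 685 = - \frac{1181}{2}$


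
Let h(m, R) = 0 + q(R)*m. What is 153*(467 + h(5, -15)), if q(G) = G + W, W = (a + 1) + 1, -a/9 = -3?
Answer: 82161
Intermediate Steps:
a = 27 (a = -9*(-3) = 27)
W = 29 (W = (27 + 1) + 1 = 28 + 1 = 29)
q(G) = 29 + G (q(G) = G + 29 = 29 + G)
h(m, R) = m*(29 + R) (h(m, R) = 0 + (29 + R)*m = 0 + m*(29 + R) = m*(29 + R))
153*(467 + h(5, -15)) = 153*(467 + 5*(29 - 15)) = 153*(467 + 5*14) = 153*(467 + 70) = 153*537 = 82161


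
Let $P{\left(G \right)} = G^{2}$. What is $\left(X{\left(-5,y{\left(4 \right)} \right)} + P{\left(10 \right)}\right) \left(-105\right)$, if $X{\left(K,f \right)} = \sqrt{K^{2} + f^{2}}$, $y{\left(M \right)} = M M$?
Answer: $-10500 - 105 \sqrt{281} \approx -12260.0$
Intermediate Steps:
$y{\left(M \right)} = M^{2}$
$\left(X{\left(-5,y{\left(4 \right)} \right)} + P{\left(10 \right)}\right) \left(-105\right) = \left(\sqrt{\left(-5\right)^{2} + \left(4^{2}\right)^{2}} + 10^{2}\right) \left(-105\right) = \left(\sqrt{25 + 16^{2}} + 100\right) \left(-105\right) = \left(\sqrt{25 + 256} + 100\right) \left(-105\right) = \left(\sqrt{281} + 100\right) \left(-105\right) = \left(100 + \sqrt{281}\right) \left(-105\right) = -10500 - 105 \sqrt{281}$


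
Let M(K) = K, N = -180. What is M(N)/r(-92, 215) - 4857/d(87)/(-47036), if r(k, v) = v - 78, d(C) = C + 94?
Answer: -1531767471/1166351692 ≈ -1.3133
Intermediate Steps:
d(C) = 94 + C
r(k, v) = -78 + v
M(N)/r(-92, 215) - 4857/d(87)/(-47036) = -180/(-78 + 215) - 4857/(94 + 87)/(-47036) = -180/137 - 4857/181*(-1/47036) = -180/137 + 4857/8513516 = -1531767471/1166351692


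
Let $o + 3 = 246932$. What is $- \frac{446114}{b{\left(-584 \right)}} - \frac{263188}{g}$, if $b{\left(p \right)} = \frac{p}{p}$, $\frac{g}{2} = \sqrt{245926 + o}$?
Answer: $-446114 - \frac{131594 \sqrt{492855}}{492855} \approx -4.463 \cdot 10^{5}$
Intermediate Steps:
$o = 246929$ ($o = -3 + 246932 = 246929$)
$g = 2 \sqrt{492855}$ ($g = 2 \sqrt{245926 + 246929} = 2 \sqrt{492855} \approx 1404.1$)
$b{\left(p \right)} = 1$
$- \frac{446114}{b{\left(-584 \right)}} - \frac{263188}{g} = - \frac{446114}{1} - \frac{263188}{2 \sqrt{492855}} = \left(-446114\right) 1 - 263188 \frac{\sqrt{492855}}{985710} = -446114 - \frac{131594 \sqrt{492855}}{492855}$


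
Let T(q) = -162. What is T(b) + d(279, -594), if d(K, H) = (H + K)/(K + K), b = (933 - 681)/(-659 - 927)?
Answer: -10079/62 ≈ -162.56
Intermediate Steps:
b = -126/793 (b = 252/(-1586) = 252*(-1/1586) = -126/793 ≈ -0.15889)
d(K, H) = (H + K)/(2*K) (d(K, H) = (H + K)/((2*K)) = (H + K)*(1/(2*K)) = (H + K)/(2*K))
T(b) + d(279, -594) = -162 + (½)*(-594 + 279)/279 = -162 + (½)*(1/279)*(-315) = -162 - 35/62 = -10079/62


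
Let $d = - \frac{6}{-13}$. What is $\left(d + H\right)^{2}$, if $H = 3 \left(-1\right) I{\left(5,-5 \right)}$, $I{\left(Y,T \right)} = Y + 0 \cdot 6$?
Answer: $\frac{35721}{169} \approx 211.37$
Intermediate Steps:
$I{\left(Y,T \right)} = Y$ ($I{\left(Y,T \right)} = Y + 0 = Y$)
$H = -15$ ($H = 3 \left(-1\right) 5 = \left(-3\right) 5 = -15$)
$d = \frac{6}{13}$ ($d = \left(-6\right) \left(- \frac{1}{13}\right) = \frac{6}{13} \approx 0.46154$)
$\left(d + H\right)^{2} = \left(\frac{6}{13} - 15\right)^{2} = \left(- \frac{189}{13}\right)^{2} = \frac{35721}{169}$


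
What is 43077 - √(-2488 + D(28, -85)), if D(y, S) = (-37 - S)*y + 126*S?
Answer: 43077 - I*√11854 ≈ 43077.0 - 108.88*I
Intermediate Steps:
D(y, S) = 126*S + y*(-37 - S) (D(y, S) = y*(-37 - S) + 126*S = 126*S + y*(-37 - S))
43077 - √(-2488 + D(28, -85)) = 43077 - √(-2488 + (-37*28 + 126*(-85) - 1*(-85)*28)) = 43077 - √(-2488 + (-1036 - 10710 + 2380)) = 43077 - √(-2488 - 9366) = 43077 - √(-11854) = 43077 - I*√11854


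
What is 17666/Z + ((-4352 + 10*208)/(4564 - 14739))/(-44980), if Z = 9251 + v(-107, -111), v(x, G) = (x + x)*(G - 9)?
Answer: 155483564534/307440830125 ≈ 0.50574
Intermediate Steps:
v(x, G) = 2*x*(-9 + G) (v(x, G) = (2*x)*(-9 + G) = 2*x*(-9 + G))
Z = 34931 (Z = 9251 + 2*(-107)*(-9 - 111) = 9251 + 2*(-107)*(-120) = 9251 + 25680 = 34931)
17666/Z + ((-4352 + 10*208)/(4564 - 14739))/(-44980) = 17666/34931 + ((-4352 + 10*208)/(4564 - 14739))/(-44980) = 17666*(1/34931) + ((-4352 + 2080)/(-10175))*(-1/44980) = 17666/34931 - 2272*(-1/10175)*(-1/44980) = 17666/34931 + (2272/10175)*(-1/44980) = 17666/34931 - 568/114417875 = 155483564534/307440830125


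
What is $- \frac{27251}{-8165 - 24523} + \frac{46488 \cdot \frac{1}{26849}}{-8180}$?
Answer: $\frac{1495869092519}{1794774029040} \approx 0.83346$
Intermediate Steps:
$- \frac{27251}{-8165 - 24523} + \frac{46488 \cdot \frac{1}{26849}}{-8180} = - \frac{27251}{-8165 - 24523} + 46488 \cdot \frac{1}{26849} \left(- \frac{1}{8180}\right) = - \frac{27251}{-32688} + \frac{46488}{26849} \left(- \frac{1}{8180}\right) = \left(-27251\right) \left(- \frac{1}{32688}\right) - \frac{11622}{54906205} = \frac{27251}{32688} - \frac{11622}{54906205} = \frac{1495869092519}{1794774029040}$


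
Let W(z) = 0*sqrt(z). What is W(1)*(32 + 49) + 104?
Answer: 104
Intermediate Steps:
W(z) = 0
W(1)*(32 + 49) + 104 = 0*(32 + 49) + 104 = 0*81 + 104 = 0 + 104 = 104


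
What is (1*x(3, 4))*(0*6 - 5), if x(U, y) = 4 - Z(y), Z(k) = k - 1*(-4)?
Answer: 20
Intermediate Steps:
Z(k) = 4 + k (Z(k) = k + 4 = 4 + k)
x(U, y) = -y (x(U, y) = 4 - (4 + y) = 4 + (-4 - y) = -y)
(1*x(3, 4))*(0*6 - 5) = (1*(-1*4))*(0*6 - 5) = (1*(-4))*(0 - 5) = -4*(-5) = 20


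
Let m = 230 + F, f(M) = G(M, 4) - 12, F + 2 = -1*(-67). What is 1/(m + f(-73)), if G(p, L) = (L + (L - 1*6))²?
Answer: 1/287 ≈ 0.0034843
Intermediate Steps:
F = 65 (F = -2 - 1*(-67) = -2 + 67 = 65)
G(p, L) = (-6 + 2*L)² (G(p, L) = (L + (L - 6))² = (L + (-6 + L))² = (-6 + 2*L)²)
f(M) = -8 (f(M) = 4*(-3 + 4)² - 12 = 4*1² - 12 = 4*1 - 12 = 4 - 12 = -8)
m = 295 (m = 230 + 65 = 295)
1/(m + f(-73)) = 1/(295 - 8) = 1/287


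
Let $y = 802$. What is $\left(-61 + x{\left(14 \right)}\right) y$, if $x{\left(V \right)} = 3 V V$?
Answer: $422654$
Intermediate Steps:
$x{\left(V \right)} = 3 V^{2}$
$\left(-61 + x{\left(14 \right)}\right) y = \left(-61 + 3 \cdot 14^{2}\right) 802 = \left(-61 + 3 \cdot 196\right) 802 = \left(-61 + 588\right) 802 = 527 \cdot 802 = 422654$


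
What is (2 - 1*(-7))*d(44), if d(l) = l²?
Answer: 17424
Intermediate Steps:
(2 - 1*(-7))*d(44) = (2 - 1*(-7))*44² = (2 + 7)*1936 = 9*1936 = 17424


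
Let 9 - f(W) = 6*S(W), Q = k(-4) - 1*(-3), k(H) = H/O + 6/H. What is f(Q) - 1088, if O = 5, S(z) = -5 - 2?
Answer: -1037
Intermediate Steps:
S(z) = -7
k(H) = 6/H + H/5 (k(H) = H/5 + 6/H = 6/H + H/5)
Q = 7/10 (Q = (6/(-4) + (1/5)*(-4)) - 1*(-3) = (6*(-1/4) - 4/5) + 3 = (-3/2 - 4/5) + 3 = -23/10 + 3 = 7/10 ≈ 0.70000)
f(W) = 51 (f(W) = 9 - 6*(-7) = 9 - 1*(-42) = 9 + 42 = 51)
f(Q) - 1088 = 51 - 1088 = -1037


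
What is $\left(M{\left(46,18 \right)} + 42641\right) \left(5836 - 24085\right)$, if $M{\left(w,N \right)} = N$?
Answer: $-778484091$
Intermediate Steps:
$\left(M{\left(46,18 \right)} + 42641\right) \left(5836 - 24085\right) = \left(18 + 42641\right) \left(5836 - 24085\right) = 42659 \left(-18249\right) = -778484091$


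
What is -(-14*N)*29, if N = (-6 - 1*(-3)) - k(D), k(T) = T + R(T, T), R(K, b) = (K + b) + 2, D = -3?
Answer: 1624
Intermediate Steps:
R(K, b) = 2 + K + b
k(T) = 2 + 3*T (k(T) = T + (2 + T + T) = T + (2 + 2*T) = 2 + 3*T)
N = 4 (N = (-6 - 1*(-3)) - (2 + 3*(-3)) = (-6 + 3) - (2 - 9) = -3 - 1*(-7) = -3 + 7 = 4)
-(-14*N)*29 = -(-14*4)*29 = -(-56)*29 = -1*(-1624) = 1624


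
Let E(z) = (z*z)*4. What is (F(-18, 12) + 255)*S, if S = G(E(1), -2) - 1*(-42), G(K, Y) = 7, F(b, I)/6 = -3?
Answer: 11613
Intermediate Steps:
F(b, I) = -18 (F(b, I) = 6*(-3) = -18)
E(z) = 4*z² (E(z) = z²*4 = 4*z²)
S = 49 (S = 7 - 1*(-42) = 7 + 42 = 49)
(F(-18, 12) + 255)*S = (-18 + 255)*49 = 237*49 = 11613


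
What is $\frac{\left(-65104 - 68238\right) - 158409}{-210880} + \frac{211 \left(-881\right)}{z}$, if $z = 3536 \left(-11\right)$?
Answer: $\frac{3159290061}{512649280} \approx 6.1627$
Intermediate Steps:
$z = -38896$
$\frac{\left(-65104 - 68238\right) - 158409}{-210880} + \frac{211 \left(-881\right)}{z} = \frac{\left(-65104 - 68238\right) - 158409}{-210880} + \frac{211 \left(-881\right)}{-38896} = \left(\left(-65104 - 68238\right) - 158409\right) \left(- \frac{1}{210880}\right) - - \frac{185891}{38896} = \left(-133342 - 158409\right) \left(- \frac{1}{210880}\right) + \frac{185891}{38896} = \left(-291751\right) \left(- \frac{1}{210880}\right) + \frac{185891}{38896} = \frac{291751}{210880} + \frac{185891}{38896} = \frac{3159290061}{512649280}$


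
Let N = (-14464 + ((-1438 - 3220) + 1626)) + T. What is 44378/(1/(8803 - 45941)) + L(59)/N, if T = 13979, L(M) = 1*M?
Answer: -5796403446847/3517 ≈ -1.6481e+9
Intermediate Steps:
L(M) = M
N = -3517 (N = (-14464 + ((-1438 - 3220) + 1626)) + 13979 = (-14464 + (-4658 + 1626)) + 13979 = (-14464 - 3032) + 13979 = -17496 + 13979 = -3517)
44378/(1/(8803 - 45941)) + L(59)/N = 44378/(1/(8803 - 45941)) + 59/(-3517) = 44378/(1/(-37138)) + 59*(-1/3517) = 44378/(-1/37138) - 59/3517 = 44378*(-37138) - 59/3517 = -1648110164 - 59/3517 = -5796403446847/3517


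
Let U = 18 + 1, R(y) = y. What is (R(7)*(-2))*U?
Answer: -266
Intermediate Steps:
U = 19
(R(7)*(-2))*U = (7*(-2))*19 = -14*19 = -266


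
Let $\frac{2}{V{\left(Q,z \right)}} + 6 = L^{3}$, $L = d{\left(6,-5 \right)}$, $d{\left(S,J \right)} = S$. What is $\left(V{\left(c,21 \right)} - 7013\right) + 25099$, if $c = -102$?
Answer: $\frac{1899031}{105} \approx 18086.0$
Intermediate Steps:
$L = 6$
$V{\left(Q,z \right)} = \frac{1}{105}$ ($V{\left(Q,z \right)} = \frac{2}{-6 + 6^{3}} = \frac{2}{-6 + 216} = \frac{2}{210} = 2 \cdot \frac{1}{210} = \frac{1}{105}$)
$\left(V{\left(c,21 \right)} - 7013\right) + 25099 = \left(\frac{1}{105} - 7013\right) + 25099 = - \frac{736364}{105} + 25099 = \frac{1899031}{105}$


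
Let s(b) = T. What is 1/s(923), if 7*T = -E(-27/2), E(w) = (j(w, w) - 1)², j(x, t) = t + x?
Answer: -1/112 ≈ -0.0089286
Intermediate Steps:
E(w) = (-1 + 2*w)² (E(w) = ((w + w) - 1)² = (2*w - 1)² = (-1 + 2*w)²)
T = -112 (T = (-(-1 + 2*(-27/2))²)/7 = (-(-1 - 27)²)/7 = (-1*(-28)²)/7 = (-1*784)/7 = (⅐)*(-784) = -112)
s(b) = -112
1/s(923) = 1/(-112) = -1/112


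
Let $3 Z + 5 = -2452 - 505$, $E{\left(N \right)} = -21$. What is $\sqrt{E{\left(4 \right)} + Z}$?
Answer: $\frac{55 i \sqrt{3}}{3} \approx 31.754 i$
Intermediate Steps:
$Z = - \frac{2962}{3}$ ($Z = - \frac{5}{3} + \frac{-2452 - 505}{3} = - \frac{5}{3} + \frac{1}{3} \left(-2957\right) = - \frac{5}{3} - \frac{2957}{3} = - \frac{2962}{3} \approx -987.33$)
$\sqrt{E{\left(4 \right)} + Z} = \sqrt{-21 - \frac{2962}{3}} = \sqrt{- \frac{3025}{3}} = \frac{55 i \sqrt{3}}{3}$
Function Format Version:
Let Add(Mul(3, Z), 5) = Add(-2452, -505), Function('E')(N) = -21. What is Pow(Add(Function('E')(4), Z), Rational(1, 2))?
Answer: Mul(Rational(55, 3), I, Pow(3, Rational(1, 2))) ≈ Mul(31.754, I)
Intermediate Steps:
Z = Rational(-2962, 3) (Z = Add(Rational(-5, 3), Mul(Rational(1, 3), Add(-2452, -505))) = Add(Rational(-5, 3), Mul(Rational(1, 3), -2957)) = Add(Rational(-5, 3), Rational(-2957, 3)) = Rational(-2962, 3) ≈ -987.33)
Pow(Add(Function('E')(4), Z), Rational(1, 2)) = Pow(Add(-21, Rational(-2962, 3)), Rational(1, 2)) = Pow(Rational(-3025, 3), Rational(1, 2)) = Mul(Rational(55, 3), I, Pow(3, Rational(1, 2)))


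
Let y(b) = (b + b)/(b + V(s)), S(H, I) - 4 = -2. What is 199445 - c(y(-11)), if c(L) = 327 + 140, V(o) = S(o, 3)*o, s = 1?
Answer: 198978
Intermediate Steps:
S(H, I) = 2 (S(H, I) = 4 - 2 = 2)
V(o) = 2*o
y(b) = 2*b/(2 + b) (y(b) = (b + b)/(b + 2*1) = (2*b)/(b + 2) = (2*b)/(2 + b) = 2*b/(2 + b))
c(L) = 467
199445 - c(y(-11)) = 199445 - 1*467 = 199445 - 467 = 198978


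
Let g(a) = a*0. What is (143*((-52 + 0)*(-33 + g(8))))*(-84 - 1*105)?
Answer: -46378332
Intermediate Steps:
g(a) = 0
(143*((-52 + 0)*(-33 + g(8))))*(-84 - 1*105) = (143*((-52 + 0)*(-33 + 0)))*(-84 - 1*105) = (143*(-52*(-33)))*(-84 - 105) = (143*1716)*(-189) = 245388*(-189) = -46378332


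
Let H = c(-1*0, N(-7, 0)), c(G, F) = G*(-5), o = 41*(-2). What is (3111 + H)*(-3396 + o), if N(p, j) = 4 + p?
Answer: -10820058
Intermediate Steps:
o = -82
c(G, F) = -5*G
H = 0 (H = -(-5)*0 = -5*0 = 0)
(3111 + H)*(-3396 + o) = (3111 + 0)*(-3396 - 82) = 3111*(-3478) = -10820058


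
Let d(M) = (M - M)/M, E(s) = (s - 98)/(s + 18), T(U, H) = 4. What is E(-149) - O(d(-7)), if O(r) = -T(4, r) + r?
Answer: 771/131 ≈ 5.8855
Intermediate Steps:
E(s) = (-98 + s)/(18 + s)
d(M) = 0 (d(M) = 0/M = 0)
O(r) = -4 + r (O(r) = -1*4 + r = -4 + r)
E(-149) - O(d(-7)) = (-98 - 149)/(18 - 149) - (-4 + 0) = -247/(-131) - 1*(-4) = -1/131*(-247) + 4 = 247/131 + 4 = 771/131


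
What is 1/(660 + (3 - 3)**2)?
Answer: 1/660 ≈ 0.0015152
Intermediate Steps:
1/(660 + (3 - 3)**2) = 1/(660 + 0**2) = 1/(660 + 0) = 1/660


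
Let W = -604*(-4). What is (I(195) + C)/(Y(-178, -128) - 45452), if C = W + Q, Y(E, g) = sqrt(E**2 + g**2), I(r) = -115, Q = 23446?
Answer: -292563161/516459059 - 25747*sqrt(12017)/1032918118 ≈ -0.56921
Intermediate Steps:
W = 2416
C = 25862 (C = 2416 + 23446 = 25862)
(I(195) + C)/(Y(-178, -128) - 45452) = (-115 + 25862)/(sqrt((-178)**2 + (-128)**2) - 45452) = 25747/(sqrt(31684 + 16384) - 45452) = 25747/(sqrt(48068) - 45452) = 25747/(2*sqrt(12017) - 45452) = 25747/(-45452 + 2*sqrt(12017))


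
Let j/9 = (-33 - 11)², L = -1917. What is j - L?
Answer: 19341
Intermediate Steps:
j = 17424 (j = 9*(-33 - 11)² = 9*(-44)² = 9*1936 = 17424)
j - L = 17424 - 1*(-1917) = 17424 + 1917 = 19341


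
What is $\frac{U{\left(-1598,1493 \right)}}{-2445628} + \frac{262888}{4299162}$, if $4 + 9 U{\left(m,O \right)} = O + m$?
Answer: $\frac{964467481939}{15771226445604} \approx 0.061154$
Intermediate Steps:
$U{\left(m,O \right)} = - \frac{4}{9} + \frac{O}{9} + \frac{m}{9}$ ($U{\left(m,O \right)} = - \frac{4}{9} + \frac{O + m}{9} = - \frac{4}{9} + \left(\frac{O}{9} + \frac{m}{9}\right) = - \frac{4}{9} + \frac{O}{9} + \frac{m}{9}$)
$\frac{U{\left(-1598,1493 \right)}}{-2445628} + \frac{262888}{4299162} = \frac{- \frac{4}{9} + \frac{1}{9} \cdot 1493 + \frac{1}{9} \left(-1598\right)}{-2445628} + \frac{262888}{4299162} = \left(- \frac{4}{9} + \frac{1493}{9} - \frac{1598}{9}\right) \left(- \frac{1}{2445628}\right) + 262888 \cdot \frac{1}{4299162} = \left(- \frac{109}{9}\right) \left(- \frac{1}{2445628}\right) + \frac{131444}{2149581} = \frac{109}{22010652} + \frac{131444}{2149581} = \frac{964467481939}{15771226445604}$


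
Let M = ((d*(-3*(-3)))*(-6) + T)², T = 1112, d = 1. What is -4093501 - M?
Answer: -5212865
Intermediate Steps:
M = 1119364 (M = ((1*(-3*(-3)))*(-6) + 1112)² = ((1*9)*(-6) + 1112)² = (9*(-6) + 1112)² = (-54 + 1112)² = 1058² = 1119364)
-4093501 - M = -4093501 - 1*1119364 = -4093501 - 1119364 = -5212865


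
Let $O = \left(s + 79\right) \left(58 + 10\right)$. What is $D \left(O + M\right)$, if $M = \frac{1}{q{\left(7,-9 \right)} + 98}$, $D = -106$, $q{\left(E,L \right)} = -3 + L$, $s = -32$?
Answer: $- \frac{14567421}{43} \approx -3.3878 \cdot 10^{5}$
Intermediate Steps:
$O = 3196$ ($O = \left(-32 + 79\right) \left(58 + 10\right) = 47 \cdot 68 = 3196$)
$M = \frac{1}{86}$ ($M = \frac{1}{\left(-3 - 9\right) + 98} = \frac{1}{-12 + 98} = \frac{1}{86} \approx 0.011628$)
$D \left(O + M\right) = - 106 \left(3196 + \frac{1}{86}\right) = \left(-106\right) \frac{274857}{86} = - \frac{14567421}{43}$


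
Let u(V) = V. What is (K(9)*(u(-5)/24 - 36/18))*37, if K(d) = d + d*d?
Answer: -29415/4 ≈ -7353.8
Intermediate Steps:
K(d) = d + d²
(K(9)*(u(-5)/24 - 36/18))*37 = ((9*(1 + 9))*(-5/24 - 36/18))*37 = ((9*10)*(-5*1/24 - 36*1/18))*37 = (90*(-5/24 - 2))*37 = (90*(-53/24))*37 = -795/4*37 = -29415/4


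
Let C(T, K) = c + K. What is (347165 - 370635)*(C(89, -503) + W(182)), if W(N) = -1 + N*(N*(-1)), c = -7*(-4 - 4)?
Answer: 787934840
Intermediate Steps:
c = 56 (c = -7*(-8) = 56)
W(N) = -1 - N**2 (W(N) = -1 + N*(-N) = -1 - N**2)
C(T, K) = 56 + K
(347165 - 370635)*(C(89, -503) + W(182)) = (347165 - 370635)*((56 - 503) + (-1 - 1*182**2)) = -23470*(-447 + (-1 - 1*33124)) = -23470*(-447 + (-1 - 33124)) = -23470*(-447 - 33125) = -23470*(-33572) = 787934840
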